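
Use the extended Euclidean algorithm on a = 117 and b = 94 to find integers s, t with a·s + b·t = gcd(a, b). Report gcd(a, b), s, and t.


Euclidean algorithm on (117, 94) — divide until remainder is 0:
  117 = 1 · 94 + 23
  94 = 4 · 23 + 2
  23 = 11 · 2 + 1
  2 = 2 · 1 + 0
gcd(117, 94) = 1.
Track Bezout coefficients alongside the remainders: start with r₀ = 117 = a·1 + b·0 (s = 1, t = 0) and r₁ = 94 = a·0 + b·1 (s = 0, t = 1); each new remainder r_{k+1} = r_{k-1} − q_k·r_k inherits s_{k+1} = s_{k-1} − q_k·s_k, t_{k+1} = t_{k-1} − q_k·t_k, so r_k = a·s_k + b·t_k at every step:
  q = 1: r = 23, s = 1 − 1·0 = 1, t = 0 − 1·1 = -1  (check: 117·1 + 94·(-1) = 23)
  q = 4: r = 2, s = 0 − 4·1 = -4, t = 1 − 4·(-1) = 5  (check: 117·(-4) + 94·5 = 2)
  q = 11: r = 1, s = 1 − 11·(-4) = 45, t = -1 − 11·5 = -56  (check: 117·45 + 94·(-56) = 1)
The row with r = 1 (the gcd) gives the Bezout coefficients s = 45, t = -56.
Result: 117 · (45) + 94 · (-56) = 1.

gcd(117, 94) = 1; s = 45, t = -56 (check: 117·45 + 94·(-56) = 1).


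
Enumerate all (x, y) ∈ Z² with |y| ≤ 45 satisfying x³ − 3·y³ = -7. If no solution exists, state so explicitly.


The equation is x³ - 3y³ = -7. For fixed y, x³ = 3·y³ − 7, so a solution requires the RHS to be a perfect cube.
Strategy: iterate y from -45 to 45, compute RHS = 3·y³ − 7, and check whether it is a (positive or negative) perfect cube.
Check small values of y:
  y = 0: RHS = -7 is not a perfect cube.
  y = 1: RHS = -4 is not a perfect cube.
  y = -1: RHS = -10 is not a perfect cube.
  y = 2: RHS = 17 is not a perfect cube.
  y = -2: RHS = -31 is not a perfect cube.
  y = 3: RHS = 74 is not a perfect cube.
  y = -3: RHS = -88 is not a perfect cube.
Continuing the search up to |y| = 45 finds no solutions either.
No (x, y) in the scanned range satisfies the equation.

No integer solutions with |y| ≤ 45.


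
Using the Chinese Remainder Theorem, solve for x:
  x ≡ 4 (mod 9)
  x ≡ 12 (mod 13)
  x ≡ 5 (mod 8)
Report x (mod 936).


Moduli 9, 13, 8 are pairwise coprime; by CRT there is a unique solution modulo M = 9 · 13 · 8 = 936.
Solve pairwise, accumulating the modulus:
  Start with x ≡ 4 (mod 9).
  Combine with x ≡ 12 (mod 13): since gcd(9, 13) = 1, we get a unique residue mod 117.
    Write x = 4 + 9·t and substitute into x ≡ 12 (mod 13): 9·t ≡ 12 − 4 = 8 (mod 13).
    The inverse of 9 mod 13 is 3 (since 9·3 = 27 = 2·13 + 1), so t ≡ 3·8 = 24 ≡ 11 (mod 13).
    Then x = 4 + 9·11 = 103, valid modulo lcm(9, 13) = 117: x ≡ 103 (mod 117).
  Combine with x ≡ 5 (mod 8): since gcd(117, 8) = 1, we get a unique residue mod 936.
    Write x = 103 + 117·t and substitute into x ≡ 5 (mod 8): 117·t ≡ 5 − 103 = -98 (mod 8).
    Reduce coefficients mod 8: 5·t ≡ 6 (mod 8).
    The inverse of 5 mod 8 is 5 (since 5·5 = 25 = 3·8 + 1), so t ≡ 5·6 = 30 ≡ 6 (mod 8).
    Then x = 103 + 117·6 = 805, valid modulo lcm(117, 8) = 936: x ≡ 805 (mod 936).
Verify: 805 mod 9 = 4 ✓, 805 mod 13 = 12 ✓, 805 mod 8 = 5 ✓.

x ≡ 805 (mod 936).


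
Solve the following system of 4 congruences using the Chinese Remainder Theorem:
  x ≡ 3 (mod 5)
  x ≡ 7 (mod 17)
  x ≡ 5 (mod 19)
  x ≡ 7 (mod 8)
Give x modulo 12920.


Product of moduli M = 5 · 17 · 19 · 8 = 12920.
Merge one congruence at a time:
  Start: x ≡ 3 (mod 5).
  Combine with x ≡ 7 (mod 17); new modulus lcm = 85.
    Write x = 3 + 5·t and substitute into x ≡ 7 (mod 17): 5·t ≡ 7 − 3 = 4 (mod 17).
    The inverse of 5 mod 17 is 7 (since 5·7 = 35 = 2·17 + 1), so t ≡ 7·4 = 28 ≡ 11 (mod 17).
    Then x = 3 + 5·11 = 58, valid modulo lcm(5, 17) = 85: x ≡ 58 (mod 85).
  Combine with x ≡ 5 (mod 19); new modulus lcm = 1615.
    Write x = 58 + 85·t and substitute into x ≡ 5 (mod 19): 85·t ≡ 5 − 58 = -53 (mod 19).
    Reduce coefficients mod 19: 9·t ≡ 4 (mod 19).
    The inverse of 9 mod 19 is 17 (since 9·17 = 153 = 8·19 + 1), so t ≡ 17·4 = 68 ≡ 11 (mod 19).
    Then x = 58 + 85·11 = 993, valid modulo lcm(85, 19) = 1615: x ≡ 993 (mod 1615).
  Combine with x ≡ 7 (mod 8); new modulus lcm = 12920.
    Write x = 993 + 1615·t and substitute into x ≡ 7 (mod 8): 1615·t ≡ 7 − 993 = -986 (mod 8).
    Reduce coefficients mod 8: 7·t ≡ 6 (mod 8).
    The inverse of 7 mod 8 is 7 (since 7·7 = 49 = 6·8 + 1), so t ≡ 7·6 = 42 ≡ 2 (mod 8).
    Then x = 993 + 1615·2 = 4223, valid modulo lcm(1615, 8) = 12920: x ≡ 4223 (mod 12920).
Verify against each original: 4223 mod 5 = 3, 4223 mod 17 = 7, 4223 mod 19 = 5, 4223 mod 8 = 7.

x ≡ 4223 (mod 12920).


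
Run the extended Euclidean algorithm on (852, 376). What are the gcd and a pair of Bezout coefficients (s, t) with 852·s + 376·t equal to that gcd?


Euclidean algorithm on (852, 376) — divide until remainder is 0:
  852 = 2 · 376 + 100
  376 = 3 · 100 + 76
  100 = 1 · 76 + 24
  76 = 3 · 24 + 4
  24 = 6 · 4 + 0
gcd(852, 376) = 4.
Track Bezout coefficients alongside the remainders: start with r₀ = 852 = a·1 + b·0 (s = 1, t = 0) and r₁ = 376 = a·0 + b·1 (s = 0, t = 1); each new remainder r_{k+1} = r_{k-1} − q_k·r_k inherits s_{k+1} = s_{k-1} − q_k·s_k, t_{k+1} = t_{k-1} − q_k·t_k, so r_k = a·s_k + b·t_k at every step:
  q = 2: r = 100, s = 1 − 2·0 = 1, t = 0 − 2·1 = -2  (check: 852·1 + 376·(-2) = 100)
  q = 3: r = 76, s = 0 − 3·1 = -3, t = 1 − 3·(-2) = 7  (check: 852·(-3) + 376·7 = 76)
  q = 1: r = 24, s = 1 − 1·(-3) = 4, t = -2 − 1·7 = -9  (check: 852·4 + 376·(-9) = 24)
  q = 3: r = 4, s = -3 − 3·4 = -15, t = 7 − 3·(-9) = 34  (check: 852·(-15) + 376·34 = 4)
The row with r = 4 (the gcd) gives the Bezout coefficients s = -15, t = 34.
Result: 852 · (-15) + 376 · (34) = 4.

gcd(852, 376) = 4; s = -15, t = 34 (check: 852·(-15) + 376·34 = 4).


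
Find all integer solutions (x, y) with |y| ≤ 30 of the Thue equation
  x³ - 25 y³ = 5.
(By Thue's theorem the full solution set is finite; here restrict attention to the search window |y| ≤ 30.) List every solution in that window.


The equation is x³ - 25y³ = 5. For fixed y, x³ = 25·y³ + 5, so a solution requires the RHS to be a perfect cube.
Strategy: iterate y from -30 to 30, compute RHS = 25·y³ + 5, and check whether it is a (positive or negative) perfect cube.
Check small values of y:
  y = 0: RHS = 5 is not a perfect cube.
  y = 1: RHS = 30 is not a perfect cube.
  y = -1: RHS = -20 is not a perfect cube.
  y = 2: RHS = 205 is not a perfect cube.
  y = -2: RHS = -195 is not a perfect cube.
  y = 3: RHS = 680 is not a perfect cube.
  y = -3: RHS = -670 is not a perfect cube.
Continuing the search up to |y| = 30 finds no solutions either.
No (x, y) in the scanned range satisfies the equation.

No integer solutions with |y| ≤ 30.


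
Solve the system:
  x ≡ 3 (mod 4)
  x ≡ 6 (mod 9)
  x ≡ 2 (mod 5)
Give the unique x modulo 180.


Moduli 4, 9, 5 are pairwise coprime; by CRT there is a unique solution modulo M = 4 · 9 · 5 = 180.
Solve pairwise, accumulating the modulus:
  Start with x ≡ 3 (mod 4).
  Combine with x ≡ 6 (mod 9): since gcd(4, 9) = 1, we get a unique residue mod 36.
    Write x = 3 + 4·t and substitute into x ≡ 6 (mod 9): 4·t ≡ 6 − 3 = 3 (mod 9).
    The inverse of 4 mod 9 is 7 (since 4·7 = 28 = 3·9 + 1), so t ≡ 7·3 = 21 ≡ 3 (mod 9).
    Then x = 3 + 4·3 = 15, valid modulo lcm(4, 9) = 36: x ≡ 15 (mod 36).
  Combine with x ≡ 2 (mod 5): since gcd(36, 5) = 1, we get a unique residue mod 180.
    Write x = 15 + 36·t and substitute into x ≡ 2 (mod 5): 36·t ≡ 2 − 15 = -13 (mod 5).
    Reduce coefficients mod 5: 1·t ≡ 2 (mod 5).
    So t ≡ 2 (mod 5).
    Then x = 15 + 36·2 = 87, valid modulo lcm(36, 5) = 180: x ≡ 87 (mod 180).
Verify: 87 mod 4 = 3 ✓, 87 mod 9 = 6 ✓, 87 mod 5 = 2 ✓.

x ≡ 87 (mod 180).


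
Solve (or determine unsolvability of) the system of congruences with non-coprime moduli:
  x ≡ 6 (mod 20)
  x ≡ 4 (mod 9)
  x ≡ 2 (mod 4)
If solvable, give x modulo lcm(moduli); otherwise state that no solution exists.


Moduli 20, 9, 4 are not pairwise coprime, so CRT works modulo lcm(m_i) when all pairwise compatibility conditions hold.
Pairwise compatibility: gcd(m_i, m_j) must divide a_i - a_j for every pair.
Merge one congruence at a time:
  Start: x ≡ 6 (mod 20).
  Combine with x ≡ 4 (mod 9): gcd(20, 9) = 1; 4 - 6 = -2, which IS divisible by 1, so compatible.
    Write x = 6 + 20·t and substitute into x ≡ 4 (mod 9): 20·t ≡ 4 − 6 = -2 (mod 9).
    Reduce coefficients mod 9: 2·t ≡ 7 (mod 9).
    The inverse of 2 mod 9 is 5 (since 2·5 = 10 = 1·9 + 1), so t ≡ 5·7 = 35 ≡ 8 (mod 9).
    Then x = 6 + 20·8 = 166, valid modulo lcm(20, 9) = 180: x ≡ 166 (mod 180).
  Combine with x ≡ 2 (mod 4): gcd(180, 4) = 4; 2 - 166 = -164, which IS divisible by 4, so compatible.
    Write x = 166 + 180·t and substitute into x ≡ 2 (mod 4): 180·t ≡ 2 − 166 = -164 (mod 4).
    Divide the congruence (and modulus) by g = 4: 45·t ≡ -41 (mod 1).
    Modulo 1 every t works; take t = 0.
    Then x = 166 + 180·0 = 166, valid modulo lcm(180, 4) = 180: x ≡ 166 (mod 180).
Verify: 166 mod 20 = 6, 166 mod 9 = 4, 166 mod 4 = 2.

x ≡ 166 (mod 180).


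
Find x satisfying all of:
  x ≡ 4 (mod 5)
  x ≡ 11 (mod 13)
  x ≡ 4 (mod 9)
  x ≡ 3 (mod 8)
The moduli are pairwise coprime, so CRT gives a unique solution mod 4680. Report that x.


Product of moduli M = 5 · 13 · 9 · 8 = 4680.
Merge one congruence at a time:
  Start: x ≡ 4 (mod 5).
  Combine with x ≡ 11 (mod 13); new modulus lcm = 65.
    Write x = 4 + 5·t and substitute into x ≡ 11 (mod 13): 5·t ≡ 11 − 4 = 7 (mod 13).
    The inverse of 5 mod 13 is 8 (since 5·8 = 40 = 3·13 + 1), so t ≡ 8·7 = 56 ≡ 4 (mod 13).
    Then x = 4 + 5·4 = 24, valid modulo lcm(5, 13) = 65: x ≡ 24 (mod 65).
  Combine with x ≡ 4 (mod 9); new modulus lcm = 585.
    Write x = 24 + 65·t and substitute into x ≡ 4 (mod 9): 65·t ≡ 4 − 24 = -20 (mod 9).
    Reduce coefficients mod 9: 2·t ≡ 7 (mod 9).
    The inverse of 2 mod 9 is 5 (since 2·5 = 10 = 1·9 + 1), so t ≡ 5·7 = 35 ≡ 8 (mod 9).
    Then x = 24 + 65·8 = 544, valid modulo lcm(65, 9) = 585: x ≡ 544 (mod 585).
  Combine with x ≡ 3 (mod 8); new modulus lcm = 4680.
    Write x = 544 + 585·t and substitute into x ≡ 3 (mod 8): 585·t ≡ 3 − 544 = -541 (mod 8).
    Reduce coefficients mod 8: 1·t ≡ 3 (mod 8).
    So t ≡ 3 (mod 8).
    Then x = 544 + 585·3 = 2299, valid modulo lcm(585, 8) = 4680: x ≡ 2299 (mod 4680).
Verify against each original: 2299 mod 5 = 4, 2299 mod 13 = 11, 2299 mod 9 = 4, 2299 mod 8 = 3.

x ≡ 2299 (mod 4680).


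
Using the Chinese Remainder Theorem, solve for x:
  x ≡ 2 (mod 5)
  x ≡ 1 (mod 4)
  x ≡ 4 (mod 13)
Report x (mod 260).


Moduli 5, 4, 13 are pairwise coprime; by CRT there is a unique solution modulo M = 5 · 4 · 13 = 260.
Solve pairwise, accumulating the modulus:
  Start with x ≡ 2 (mod 5).
  Combine with x ≡ 1 (mod 4): since gcd(5, 4) = 1, we get a unique residue mod 20.
    Write x = 2 + 5·t and substitute into x ≡ 1 (mod 4): 5·t ≡ 1 − 2 = -1 (mod 4).
    Reduce coefficients mod 4: 1·t ≡ 3 (mod 4).
    So t ≡ 3 (mod 4).
    Then x = 2 + 5·3 = 17, valid modulo lcm(5, 4) = 20: x ≡ 17 (mod 20).
  Combine with x ≡ 4 (mod 13): since gcd(20, 13) = 1, we get a unique residue mod 260.
    Write x = 17 + 20·t and substitute into x ≡ 4 (mod 13): 20·t ≡ 4 − 17 = -13 (mod 13).
    Reduce coefficients mod 13: 7·t ≡ 0 (mod 13).
    The inverse of 7 mod 13 is 2 (since 7·2 = 14 = 1·13 + 1), so t ≡ 2·0 = 0 ≡ 0 (mod 13).
    Then x = 17 + 20·0 = 17, valid modulo lcm(20, 13) = 260: x ≡ 17 (mod 260).
Verify: 17 mod 5 = 2 ✓, 17 mod 4 = 1 ✓, 17 mod 13 = 4 ✓.

x ≡ 17 (mod 260).


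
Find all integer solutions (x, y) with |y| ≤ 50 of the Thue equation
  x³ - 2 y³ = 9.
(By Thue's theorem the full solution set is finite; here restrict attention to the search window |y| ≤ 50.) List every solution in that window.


The equation is x³ - 2y³ = 9. For fixed y, x³ = 2·y³ + 9, so a solution requires the RHS to be a perfect cube.
Strategy: iterate y from -50 to 50, compute RHS = 2·y³ + 9, and check whether it is a (positive or negative) perfect cube.
Check small values of y:
  y = 0: RHS = 9 is not a perfect cube.
  y = 1: RHS = 11 is not a perfect cube.
  y = -1: RHS = 7 is not a perfect cube.
  y = 2: RHS = 25 is not a perfect cube.
  y = -2: RHS = -7 is not a perfect cube.
  y = 3: RHS = 63 is not a perfect cube.
  y = -3: RHS = -45 is not a perfect cube.
Continuing the search up to |y| = 50 finds no solutions either.
No (x, y) in the scanned range satisfies the equation.

No integer solutions with |y| ≤ 50.


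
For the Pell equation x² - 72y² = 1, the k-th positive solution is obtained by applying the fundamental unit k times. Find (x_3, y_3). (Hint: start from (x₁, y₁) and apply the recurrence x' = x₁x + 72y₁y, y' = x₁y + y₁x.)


Step 1: Find the fundamental solution (x₁, y₁) of x² - 72y² = 1.
  Expand √72 as a continued fraction. a₀ = ⌊√72⌋ = 8; iterate m_{k+1} = d_k·a_k − m_k, d_{k+1} = (72 − m_{k+1}²)/d_k, a_{k+1} = ⌊(a₀ + m_{k+1})/d_{k+1}⌋ (starting m₀ = 0, d₀ = 1), with convergents p_k = a_k·p_{k-1} + p_{k-2}, q_k = a_k·q_{k-1} + q_{k-2} (p₋₁ = 1, q₋₁ = 0):
  k = 0: a₀ = 8; p₀/q₀ = 8/1; p₀² − 72·q₀² = 64 − 72 = -8.
  k = 1: m = 8, d = 8, a = ⌊(8 + 8)/8⌋ = 2; p/q = (2·8 + 1)/(2·1 + 0) = 17/2; p² − 72·q² = 289 − 288 = 1.
  The first convergent with p² − 72·q² = 1 gives the fundamental solution (x₁, y₁) = (17, 2).
Step 2: Apply the recurrence (x_{n+1}, y_{n+1}) = (x₁x_n + 72y₁y_n, x₁y_n + y₁x_n) repeatedly.
  From (x_1, y_1) = (17, 2): x_2 = 17·17 + 72·2·2 = 577; y_2 = 17·2 + 2·17 = 68.
  From (x_2, y_2) = (577, 68): x_3 = 17·577 + 72·2·68 = 19601; y_3 = 17·68 + 2·577 = 2310.
Step 3: Verify x_3² - 72·y_3² = 384199201 - 384199200 = 1 (should be 1). ✓

(x_1, y_1) = (17, 2); (x_3, y_3) = (19601, 2310).


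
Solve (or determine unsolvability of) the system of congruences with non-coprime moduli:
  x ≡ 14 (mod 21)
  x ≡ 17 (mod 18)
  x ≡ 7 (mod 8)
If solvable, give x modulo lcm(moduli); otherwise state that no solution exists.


Moduli 21, 18, 8 are not pairwise coprime, so CRT works modulo lcm(m_i) when all pairwise compatibility conditions hold.
Pairwise compatibility: gcd(m_i, m_j) must divide a_i - a_j for every pair.
Merge one congruence at a time:
  Start: x ≡ 14 (mod 21).
  Combine with x ≡ 17 (mod 18): gcd(21, 18) = 3; 17 - 14 = 3, which IS divisible by 3, so compatible.
    Write x = 14 + 21·t and substitute into x ≡ 17 (mod 18): 21·t ≡ 17 − 14 = 3 (mod 18).
    Divide the congruence (and modulus) by g = 3: 7·t ≡ 1 (mod 6).
    Reduce coefficients mod 6: 1·t ≡ 1 (mod 6).
    So t ≡ 1 (mod 6).
    Then x = 14 + 21·1 = 35, valid modulo lcm(21, 18) = 126: x ≡ 35 (mod 126).
  Combine with x ≡ 7 (mod 8): gcd(126, 8) = 2; 7 - 35 = -28, which IS divisible by 2, so compatible.
    Write x = 35 + 126·t and substitute into x ≡ 7 (mod 8): 126·t ≡ 7 − 35 = -28 (mod 8).
    Divide the congruence (and modulus) by g = 2: 63·t ≡ -14 (mod 4).
    Reduce coefficients mod 4: 3·t ≡ 2 (mod 4).
    The inverse of 3 mod 4 is 3 (since 3·3 = 9 = 2·4 + 1), so t ≡ 3·2 = 6 ≡ 2 (mod 4).
    Then x = 35 + 126·2 = 287, valid modulo lcm(126, 8) = 504: x ≡ 287 (mod 504).
Verify: 287 mod 21 = 14, 287 mod 18 = 17, 287 mod 8 = 7.

x ≡ 287 (mod 504).


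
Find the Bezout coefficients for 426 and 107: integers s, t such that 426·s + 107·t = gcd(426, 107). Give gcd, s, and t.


Euclidean algorithm on (426, 107) — divide until remainder is 0:
  426 = 3 · 107 + 105
  107 = 1 · 105 + 2
  105 = 52 · 2 + 1
  2 = 2 · 1 + 0
gcd(426, 107) = 1.
Track Bezout coefficients alongside the remainders: start with r₀ = 426 = a·1 + b·0 (s = 1, t = 0) and r₁ = 107 = a·0 + b·1 (s = 0, t = 1); each new remainder r_{k+1} = r_{k-1} − q_k·r_k inherits s_{k+1} = s_{k-1} − q_k·s_k, t_{k+1} = t_{k-1} − q_k·t_k, so r_k = a·s_k + b·t_k at every step:
  q = 3: r = 105, s = 1 − 3·0 = 1, t = 0 − 3·1 = -3  (check: 426·1 + 107·(-3) = 105)
  q = 1: r = 2, s = 0 − 1·1 = -1, t = 1 − 1·(-3) = 4  (check: 426·(-1) + 107·4 = 2)
  q = 52: r = 1, s = 1 − 52·(-1) = 53, t = -3 − 52·4 = -211  (check: 426·53 + 107·(-211) = 1)
The row with r = 1 (the gcd) gives the Bezout coefficients s = 53, t = -211.
Result: 426 · (53) + 107 · (-211) = 1.

gcd(426, 107) = 1; s = 53, t = -211 (check: 426·53 + 107·(-211) = 1).


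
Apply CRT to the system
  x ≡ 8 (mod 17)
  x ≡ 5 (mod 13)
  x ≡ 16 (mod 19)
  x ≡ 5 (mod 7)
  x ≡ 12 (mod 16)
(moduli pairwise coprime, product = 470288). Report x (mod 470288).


Product of moduli M = 17 · 13 · 19 · 7 · 16 = 470288.
Merge one congruence at a time:
  Start: x ≡ 8 (mod 17).
  Combine with x ≡ 5 (mod 13); new modulus lcm = 221.
    Write x = 8 + 17·t and substitute into x ≡ 5 (mod 13): 17·t ≡ 5 − 8 = -3 (mod 13).
    Reduce coefficients mod 13: 4·t ≡ 10 (mod 13).
    The inverse of 4 mod 13 is 10 (since 4·10 = 40 = 3·13 + 1), so t ≡ 10·10 = 100 ≡ 9 (mod 13).
    Then x = 8 + 17·9 = 161, valid modulo lcm(17, 13) = 221: x ≡ 161 (mod 221).
  Combine with x ≡ 16 (mod 19); new modulus lcm = 4199.
    Write x = 161 + 221·t and substitute into x ≡ 16 (mod 19): 221·t ≡ 16 − 161 = -145 (mod 19).
    Reduce coefficients mod 19: 12·t ≡ 7 (mod 19).
    The inverse of 12 mod 19 is 8 (since 12·8 = 96 = 5·19 + 1), so t ≡ 8·7 = 56 ≡ 18 (mod 19).
    Then x = 161 + 221·18 = 4139, valid modulo lcm(221, 19) = 4199: x ≡ 4139 (mod 4199).
  Combine with x ≡ 5 (mod 7); new modulus lcm = 29393.
    Write x = 4139 + 4199·t and substitute into x ≡ 5 (mod 7): 4199·t ≡ 5 − 4139 = -4134 (mod 7).
    Reduce coefficients mod 7: 6·t ≡ 3 (mod 7).
    The inverse of 6 mod 7 is 6 (since 6·6 = 36 = 5·7 + 1), so t ≡ 6·3 = 18 ≡ 4 (mod 7).
    Then x = 4139 + 4199·4 = 20935, valid modulo lcm(4199, 7) = 29393: x ≡ 20935 (mod 29393).
  Combine with x ≡ 12 (mod 16); new modulus lcm = 470288.
    Write x = 20935 + 29393·t and substitute into x ≡ 12 (mod 16): 29393·t ≡ 12 − 20935 = -20923 (mod 16).
    Reduce coefficients mod 16: 1·t ≡ 5 (mod 16).
    So t ≡ 5 (mod 16).
    Then x = 20935 + 29393·5 = 167900, valid modulo lcm(29393, 16) = 470288: x ≡ 167900 (mod 470288).
Verify against each original: 167900 mod 17 = 8, 167900 mod 13 = 5, 167900 mod 19 = 16, 167900 mod 7 = 5, 167900 mod 16 = 12.

x ≡ 167900 (mod 470288).


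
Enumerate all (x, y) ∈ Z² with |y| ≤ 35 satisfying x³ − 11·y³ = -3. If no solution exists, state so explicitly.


The equation is x³ - 11y³ = -3. For fixed y, x³ = 11·y³ − 3, so a solution requires the RHS to be a perfect cube.
Strategy: iterate y from -35 to 35, compute RHS = 11·y³ − 3, and check whether it is a (positive or negative) perfect cube.
Check small values of y:
  y = 0: RHS = -3 is not a perfect cube.
  y = 1: RHS = 8 = (2)³ ⇒ x = 2 works.
  y = -1: RHS = -14 is not a perfect cube.
  y = 2: RHS = 85 is not a perfect cube.
  y = -2: RHS = -91 is not a perfect cube.
  y = 3: RHS = 294 is not a perfect cube.
  y = -3: RHS = -300 is not a perfect cube.
Continuing the search up to |y| = 35 finds no further solutions beyond those listed.
Collected solutions: (2, 1).

Solutions (with |y| ≤ 35): (2, 1).


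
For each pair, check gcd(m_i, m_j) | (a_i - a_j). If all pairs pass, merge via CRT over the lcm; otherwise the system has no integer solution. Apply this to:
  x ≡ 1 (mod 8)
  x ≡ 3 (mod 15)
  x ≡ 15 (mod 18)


Moduli 8, 15, 18 are not pairwise coprime, so CRT works modulo lcm(m_i) when all pairwise compatibility conditions hold.
Pairwise compatibility: gcd(m_i, m_j) must divide a_i - a_j for every pair.
Merge one congruence at a time:
  Start: x ≡ 1 (mod 8).
  Combine with x ≡ 3 (mod 15): gcd(8, 15) = 1; 3 - 1 = 2, which IS divisible by 1, so compatible.
    Write x = 1 + 8·t and substitute into x ≡ 3 (mod 15): 8·t ≡ 3 − 1 = 2 (mod 15).
    The inverse of 8 mod 15 is 2 (since 8·2 = 16 = 1·15 + 1), so t ≡ 2·2 = 4 ≡ 4 (mod 15).
    Then x = 1 + 8·4 = 33, valid modulo lcm(8, 15) = 120: x ≡ 33 (mod 120).
  Combine with x ≡ 15 (mod 18): gcd(120, 18) = 6; 15 - 33 = -18, which IS divisible by 6, so compatible.
    Write x = 33 + 120·t and substitute into x ≡ 15 (mod 18): 120·t ≡ 15 − 33 = -18 (mod 18).
    Divide the congruence (and modulus) by g = 6: 20·t ≡ -3 (mod 3).
    Reduce coefficients mod 3: 2·t ≡ 0 (mod 3).
    The inverse of 2 mod 3 is 2 (since 2·2 = 4 = 1·3 + 1), so t ≡ 2·0 = 0 ≡ 0 (mod 3).
    Then x = 33 + 120·0 = 33, valid modulo lcm(120, 18) = 360: x ≡ 33 (mod 360).
Verify: 33 mod 8 = 1, 33 mod 15 = 3, 33 mod 18 = 15.

x ≡ 33 (mod 360).


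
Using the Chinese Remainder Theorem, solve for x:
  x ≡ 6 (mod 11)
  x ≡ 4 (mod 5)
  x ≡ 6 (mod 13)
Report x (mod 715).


Moduli 11, 5, 13 are pairwise coprime; by CRT there is a unique solution modulo M = 11 · 5 · 13 = 715.
Solve pairwise, accumulating the modulus:
  Start with x ≡ 6 (mod 11).
  Combine with x ≡ 4 (mod 5): since gcd(11, 5) = 1, we get a unique residue mod 55.
    Write x = 6 + 11·t and substitute into x ≡ 4 (mod 5): 11·t ≡ 4 − 6 = -2 (mod 5).
    Reduce coefficients mod 5: 1·t ≡ 3 (mod 5).
    So t ≡ 3 (mod 5).
    Then x = 6 + 11·3 = 39, valid modulo lcm(11, 5) = 55: x ≡ 39 (mod 55).
  Combine with x ≡ 6 (mod 13): since gcd(55, 13) = 1, we get a unique residue mod 715.
    Write x = 39 + 55·t and substitute into x ≡ 6 (mod 13): 55·t ≡ 6 − 39 = -33 (mod 13).
    Reduce coefficients mod 13: 3·t ≡ 6 (mod 13).
    The inverse of 3 mod 13 is 9 (since 3·9 = 27 = 2·13 + 1), so t ≡ 9·6 = 54 ≡ 2 (mod 13).
    Then x = 39 + 55·2 = 149, valid modulo lcm(55, 13) = 715: x ≡ 149 (mod 715).
Verify: 149 mod 11 = 6 ✓, 149 mod 5 = 4 ✓, 149 mod 13 = 6 ✓.

x ≡ 149 (mod 715).


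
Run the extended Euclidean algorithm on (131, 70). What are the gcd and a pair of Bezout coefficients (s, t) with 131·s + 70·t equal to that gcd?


Euclidean algorithm on (131, 70) — divide until remainder is 0:
  131 = 1 · 70 + 61
  70 = 1 · 61 + 9
  61 = 6 · 9 + 7
  9 = 1 · 7 + 2
  7 = 3 · 2 + 1
  2 = 2 · 1 + 0
gcd(131, 70) = 1.
Track Bezout coefficients alongside the remainders: start with r₀ = 131 = a·1 + b·0 (s = 1, t = 0) and r₁ = 70 = a·0 + b·1 (s = 0, t = 1); each new remainder r_{k+1} = r_{k-1} − q_k·r_k inherits s_{k+1} = s_{k-1} − q_k·s_k, t_{k+1} = t_{k-1} − q_k·t_k, so r_k = a·s_k + b·t_k at every step:
  q = 1: r = 61, s = 1 − 1·0 = 1, t = 0 − 1·1 = -1  (check: 131·1 + 70·(-1) = 61)
  q = 1: r = 9, s = 0 − 1·1 = -1, t = 1 − 1·(-1) = 2  (check: 131·(-1) + 70·2 = 9)
  q = 6: r = 7, s = 1 − 6·(-1) = 7, t = -1 − 6·2 = -13  (check: 131·7 + 70·(-13) = 7)
  q = 1: r = 2, s = -1 − 1·7 = -8, t = 2 − 1·(-13) = 15  (check: 131·(-8) + 70·15 = 2)
  q = 3: r = 1, s = 7 − 3·(-8) = 31, t = -13 − 3·15 = -58  (check: 131·31 + 70·(-58) = 1)
The row with r = 1 (the gcd) gives the Bezout coefficients s = 31, t = -58.
Result: 131 · (31) + 70 · (-58) = 1.

gcd(131, 70) = 1; s = 31, t = -58 (check: 131·31 + 70·(-58) = 1).


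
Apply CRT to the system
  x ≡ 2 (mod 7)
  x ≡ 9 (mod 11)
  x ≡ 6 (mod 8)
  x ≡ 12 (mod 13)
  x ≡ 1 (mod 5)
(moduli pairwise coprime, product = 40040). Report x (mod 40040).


Product of moduli M = 7 · 11 · 8 · 13 · 5 = 40040.
Merge one congruence at a time:
  Start: x ≡ 2 (mod 7).
  Combine with x ≡ 9 (mod 11); new modulus lcm = 77.
    Write x = 2 + 7·t and substitute into x ≡ 9 (mod 11): 7·t ≡ 9 − 2 = 7 (mod 11).
    The inverse of 7 mod 11 is 8 (since 7·8 = 56 = 5·11 + 1), so t ≡ 8·7 = 56 ≡ 1 (mod 11).
    Then x = 2 + 7·1 = 9, valid modulo lcm(7, 11) = 77: x ≡ 9 (mod 77).
  Combine with x ≡ 6 (mod 8); new modulus lcm = 616.
    Write x = 9 + 77·t and substitute into x ≡ 6 (mod 8): 77·t ≡ 6 − 9 = -3 (mod 8).
    Reduce coefficients mod 8: 5·t ≡ 5 (mod 8).
    The inverse of 5 mod 8 is 5 (since 5·5 = 25 = 3·8 + 1), so t ≡ 5·5 = 25 ≡ 1 (mod 8).
    Then x = 9 + 77·1 = 86, valid modulo lcm(77, 8) = 616: x ≡ 86 (mod 616).
  Combine with x ≡ 12 (mod 13); new modulus lcm = 8008.
    Write x = 86 + 616·t and substitute into x ≡ 12 (mod 13): 616·t ≡ 12 − 86 = -74 (mod 13).
    Reduce coefficients mod 13: 5·t ≡ 4 (mod 13).
    The inverse of 5 mod 13 is 8 (since 5·8 = 40 = 3·13 + 1), so t ≡ 8·4 = 32 ≡ 6 (mod 13).
    Then x = 86 + 616·6 = 3782, valid modulo lcm(616, 13) = 8008: x ≡ 3782 (mod 8008).
  Combine with x ≡ 1 (mod 5); new modulus lcm = 40040.
    Write x = 3782 + 8008·t and substitute into x ≡ 1 (mod 5): 8008·t ≡ 1 − 3782 = -3781 (mod 5).
    Reduce coefficients mod 5: 3·t ≡ 4 (mod 5).
    The inverse of 3 mod 5 is 2 (since 3·2 = 6 = 1·5 + 1), so t ≡ 2·4 = 8 ≡ 3 (mod 5).
    Then x = 3782 + 8008·3 = 27806, valid modulo lcm(8008, 5) = 40040: x ≡ 27806 (mod 40040).
Verify against each original: 27806 mod 7 = 2, 27806 mod 11 = 9, 27806 mod 8 = 6, 27806 mod 13 = 12, 27806 mod 5 = 1.

x ≡ 27806 (mod 40040).


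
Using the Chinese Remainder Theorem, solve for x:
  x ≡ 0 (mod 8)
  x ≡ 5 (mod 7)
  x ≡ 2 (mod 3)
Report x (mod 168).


Moduli 8, 7, 3 are pairwise coprime; by CRT there is a unique solution modulo M = 8 · 7 · 3 = 168.
Solve pairwise, accumulating the modulus:
  Start with x ≡ 0 (mod 8).
  Combine with x ≡ 5 (mod 7): since gcd(8, 7) = 1, we get a unique residue mod 56.
    Write x = 0 + 8·t and substitute into x ≡ 5 (mod 7): 8·t ≡ 5 − 0 = 5 (mod 7).
    Reduce coefficients mod 7: 1·t ≡ 5 (mod 7).
    So t ≡ 5 (mod 7).
    Then x = 0 + 8·5 = 40, valid modulo lcm(8, 7) = 56: x ≡ 40 (mod 56).
  Combine with x ≡ 2 (mod 3): since gcd(56, 3) = 1, we get a unique residue mod 168.
    Write x = 40 + 56·t and substitute into x ≡ 2 (mod 3): 56·t ≡ 2 − 40 = -38 (mod 3).
    Reduce coefficients mod 3: 2·t ≡ 1 (mod 3).
    The inverse of 2 mod 3 is 2 (since 2·2 = 4 = 1·3 + 1), so t ≡ 2·1 = 2 ≡ 2 (mod 3).
    Then x = 40 + 56·2 = 152, valid modulo lcm(56, 3) = 168: x ≡ 152 (mod 168).
Verify: 152 mod 8 = 0 ✓, 152 mod 7 = 5 ✓, 152 mod 3 = 2 ✓.

x ≡ 152 (mod 168).


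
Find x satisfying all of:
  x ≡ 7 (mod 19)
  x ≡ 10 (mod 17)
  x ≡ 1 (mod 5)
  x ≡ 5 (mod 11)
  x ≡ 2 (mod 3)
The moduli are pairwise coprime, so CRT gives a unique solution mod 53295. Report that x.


Product of moduli M = 19 · 17 · 5 · 11 · 3 = 53295.
Merge one congruence at a time:
  Start: x ≡ 7 (mod 19).
  Combine with x ≡ 10 (mod 17); new modulus lcm = 323.
    Write x = 7 + 19·t and substitute into x ≡ 10 (mod 17): 19·t ≡ 10 − 7 = 3 (mod 17).
    Reduce coefficients mod 17: 2·t ≡ 3 (mod 17).
    The inverse of 2 mod 17 is 9 (since 2·9 = 18 = 1·17 + 1), so t ≡ 9·3 = 27 ≡ 10 (mod 17).
    Then x = 7 + 19·10 = 197, valid modulo lcm(19, 17) = 323: x ≡ 197 (mod 323).
  Combine with x ≡ 1 (mod 5); new modulus lcm = 1615.
    Write x = 197 + 323·t and substitute into x ≡ 1 (mod 5): 323·t ≡ 1 − 197 = -196 (mod 5).
    Reduce coefficients mod 5: 3·t ≡ 4 (mod 5).
    The inverse of 3 mod 5 is 2 (since 3·2 = 6 = 1·5 + 1), so t ≡ 2·4 = 8 ≡ 3 (mod 5).
    Then x = 197 + 323·3 = 1166, valid modulo lcm(323, 5) = 1615: x ≡ 1166 (mod 1615).
  Combine with x ≡ 5 (mod 11); new modulus lcm = 17765.
    Write x = 1166 + 1615·t and substitute into x ≡ 5 (mod 11): 1615·t ≡ 5 − 1166 = -1161 (mod 11).
    Reduce coefficients mod 11: 9·t ≡ 5 (mod 11).
    The inverse of 9 mod 11 is 5 (since 9·5 = 45 = 4·11 + 1), so t ≡ 5·5 = 25 ≡ 3 (mod 11).
    Then x = 1166 + 1615·3 = 6011, valid modulo lcm(1615, 11) = 17765: x ≡ 6011 (mod 17765).
  Combine with x ≡ 2 (mod 3); new modulus lcm = 53295.
    Write x = 6011 + 17765·t and substitute into x ≡ 2 (mod 3): 17765·t ≡ 2 − 6011 = -6009 (mod 3).
    Reduce coefficients mod 3: 2·t ≡ 0 (mod 3).
    The inverse of 2 mod 3 is 2 (since 2·2 = 4 = 1·3 + 1), so t ≡ 2·0 = 0 ≡ 0 (mod 3).
    Then x = 6011 + 17765·0 = 6011, valid modulo lcm(17765, 3) = 53295: x ≡ 6011 (mod 53295).
Verify against each original: 6011 mod 19 = 7, 6011 mod 17 = 10, 6011 mod 5 = 1, 6011 mod 11 = 5, 6011 mod 3 = 2.

x ≡ 6011 (mod 53295).


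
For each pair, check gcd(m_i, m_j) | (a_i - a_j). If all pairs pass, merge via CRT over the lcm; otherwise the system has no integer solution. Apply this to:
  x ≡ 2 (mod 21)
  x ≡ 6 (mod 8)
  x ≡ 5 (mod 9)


Moduli 21, 8, 9 are not pairwise coprime, so CRT works modulo lcm(m_i) when all pairwise compatibility conditions hold.
Pairwise compatibility: gcd(m_i, m_j) must divide a_i - a_j for every pair.
Merge one congruence at a time:
  Start: x ≡ 2 (mod 21).
  Combine with x ≡ 6 (mod 8): gcd(21, 8) = 1; 6 - 2 = 4, which IS divisible by 1, so compatible.
    Write x = 2 + 21·t and substitute into x ≡ 6 (mod 8): 21·t ≡ 6 − 2 = 4 (mod 8).
    Reduce coefficients mod 8: 5·t ≡ 4 (mod 8).
    The inverse of 5 mod 8 is 5 (since 5·5 = 25 = 3·8 + 1), so t ≡ 5·4 = 20 ≡ 4 (mod 8).
    Then x = 2 + 21·4 = 86, valid modulo lcm(21, 8) = 168: x ≡ 86 (mod 168).
  Combine with x ≡ 5 (mod 9): gcd(168, 9) = 3; 5 - 86 = -81, which IS divisible by 3, so compatible.
    Write x = 86 + 168·t and substitute into x ≡ 5 (mod 9): 168·t ≡ 5 − 86 = -81 (mod 9).
    Divide the congruence (and modulus) by g = 3: 56·t ≡ -27 (mod 3).
    Reduce coefficients mod 3: 2·t ≡ 0 (mod 3).
    The inverse of 2 mod 3 is 2 (since 2·2 = 4 = 1·3 + 1), so t ≡ 2·0 = 0 ≡ 0 (mod 3).
    Then x = 86 + 168·0 = 86, valid modulo lcm(168, 9) = 504: x ≡ 86 (mod 504).
Verify: 86 mod 21 = 2, 86 mod 8 = 6, 86 mod 9 = 5.

x ≡ 86 (mod 504).


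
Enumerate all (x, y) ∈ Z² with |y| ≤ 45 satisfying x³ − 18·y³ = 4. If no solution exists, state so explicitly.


The equation is x³ - 18y³ = 4. For fixed y, x³ = 18·y³ + 4, so a solution requires the RHS to be a perfect cube.
Strategy: iterate y from -45 to 45, compute RHS = 18·y³ + 4, and check whether it is a (positive or negative) perfect cube.
Check small values of y:
  y = 0: RHS = 4 is not a perfect cube.
  y = 1: RHS = 22 is not a perfect cube.
  y = -1: RHS = -14 is not a perfect cube.
  y = 2: RHS = 148 is not a perfect cube.
  y = -2: RHS = -140 is not a perfect cube.
  y = 3: RHS = 490 is not a perfect cube.
  y = -3: RHS = -482 is not a perfect cube.
Continuing the search up to |y| = 45 finds no solutions either.
No (x, y) in the scanned range satisfies the equation.

No integer solutions with |y| ≤ 45.


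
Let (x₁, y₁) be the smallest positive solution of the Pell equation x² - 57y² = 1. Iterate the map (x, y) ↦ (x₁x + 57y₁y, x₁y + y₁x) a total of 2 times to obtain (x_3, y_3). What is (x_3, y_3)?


Step 1: Find the fundamental solution (x₁, y₁) of x² - 57y² = 1.
  Expand √57 as a continued fraction. a₀ = ⌊√57⌋ = 7; iterate m_{k+1} = d_k·a_k − m_k, d_{k+1} = (57 − m_{k+1}²)/d_k, a_{k+1} = ⌊(a₀ + m_{k+1})/d_{k+1}⌋ (starting m₀ = 0, d₀ = 1), with convergents p_k = a_k·p_{k-1} + p_{k-2}, q_k = a_k·q_{k-1} + q_{k-2} (p₋₁ = 1, q₋₁ = 0):
  k = 0: a₀ = 7; p₀/q₀ = 7/1; p₀² − 57·q₀² = 49 − 57 = -8.
  k = 1: m = 7, d = 8, a = ⌊(7 + 7)/8⌋ = 1; p/q = (1·7 + 1)/(1·1 + 0) = 8/1; p² − 57·q² = 64 − 57 = 7.
  k = 2: m = 1, d = 7, a = ⌊(7 + 1)/7⌋ = 1; p/q = (1·8 + 7)/(1·1 + 1) = 15/2; p² − 57·q² = 225 − 228 = -3.
  k = 3: m = 6, d = 3, a = ⌊(7 + 6)/3⌋ = 4; p/q = (4·15 + 8)/(4·2 + 1) = 68/9; p² − 57·q² = 4624 − 4617 = 7.
  k = 4: m = 6, d = 7, a = ⌊(7 + 6)/7⌋ = 1; p/q = (1·68 + 15)/(1·9 + 2) = 83/11; p² − 57·q² = 6889 − 6897 = -8.
  k = 5: m = 1, d = 8, a = ⌊(7 + 1)/8⌋ = 1; p/q = (1·83 + 68)/(1·11 + 9) = 151/20; p² − 57·q² = 22801 − 22800 = 1.
  The first convergent with p² − 57·q² = 1 gives the fundamental solution (x₁, y₁) = (151, 20).
Step 2: Apply the recurrence (x_{n+1}, y_{n+1}) = (x₁x_n + 57y₁y_n, x₁y_n + y₁x_n) repeatedly.
  From (x_1, y_1) = (151, 20): x_2 = 151·151 + 57·20·20 = 45601; y_2 = 151·20 + 20·151 = 6040.
  From (x_2, y_2) = (45601, 6040): x_3 = 151·45601 + 57·20·6040 = 13771351; y_3 = 151·6040 + 20·45601 = 1824060.
Step 3: Verify x_3² - 57·y_3² = 189650108365201 - 189650108365200 = 1 (should be 1). ✓

(x_1, y_1) = (151, 20); (x_3, y_3) = (13771351, 1824060).


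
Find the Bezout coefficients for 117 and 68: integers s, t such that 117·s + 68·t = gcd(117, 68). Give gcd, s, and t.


Euclidean algorithm on (117, 68) — divide until remainder is 0:
  117 = 1 · 68 + 49
  68 = 1 · 49 + 19
  49 = 2 · 19 + 11
  19 = 1 · 11 + 8
  11 = 1 · 8 + 3
  8 = 2 · 3 + 2
  3 = 1 · 2 + 1
  2 = 2 · 1 + 0
gcd(117, 68) = 1.
Track Bezout coefficients alongside the remainders: start with r₀ = 117 = a·1 + b·0 (s = 1, t = 0) and r₁ = 68 = a·0 + b·1 (s = 0, t = 1); each new remainder r_{k+1} = r_{k-1} − q_k·r_k inherits s_{k+1} = s_{k-1} − q_k·s_k, t_{k+1} = t_{k-1} − q_k·t_k, so r_k = a·s_k + b·t_k at every step:
  q = 1: r = 49, s = 1 − 1·0 = 1, t = 0 − 1·1 = -1  (check: 117·1 + 68·(-1) = 49)
  q = 1: r = 19, s = 0 − 1·1 = -1, t = 1 − 1·(-1) = 2  (check: 117·(-1) + 68·2 = 19)
  q = 2: r = 11, s = 1 − 2·(-1) = 3, t = -1 − 2·2 = -5  (check: 117·3 + 68·(-5) = 11)
  q = 1: r = 8, s = -1 − 1·3 = -4, t = 2 − 1·(-5) = 7  (check: 117·(-4) + 68·7 = 8)
  q = 1: r = 3, s = 3 − 1·(-4) = 7, t = -5 − 1·7 = -12  (check: 117·7 + 68·(-12) = 3)
  q = 2: r = 2, s = -4 − 2·7 = -18, t = 7 − 2·(-12) = 31  (check: 117·(-18) + 68·31 = 2)
  q = 1: r = 1, s = 7 − 1·(-18) = 25, t = -12 − 1·31 = -43  (check: 117·25 + 68·(-43) = 1)
The row with r = 1 (the gcd) gives the Bezout coefficients s = 25, t = -43.
Result: 117 · (25) + 68 · (-43) = 1.

gcd(117, 68) = 1; s = 25, t = -43 (check: 117·25 + 68·(-43) = 1).


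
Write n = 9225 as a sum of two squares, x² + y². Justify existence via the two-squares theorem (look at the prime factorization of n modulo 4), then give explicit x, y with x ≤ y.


Step 1: Factor n = 9225 = 3^2 · 5^2 · 41.
Step 2: Check the mod-4 condition on each prime factor: 3 ≡ 3 (mod 4), exponent 2 (must be even); 5 ≡ 1 (mod 4), exponent 2; 41 ≡ 1 (mod 4), exponent 1.
All primes ≡ 3 (mod 4) appear to even exponent (or don't appear), so by the two-squares theorem n IS expressible as a sum of two squares.
Step 3: Build a representation. Group n = k² · m with k = 3 and m = 5 · 5 · 41 = 1025 (a product of primes ≡ 1 (mod 4)); a representation of m scales to one of n via (k·x)² + (k·y)² = k²(x² + y²). Each prime p ≡ 1 (mod 4) is itself a sum of two squares; find a² by testing p − a² for a perfect square:
  5: 5 − 1² = 4 = 2² ⇒ 5 = 1² + 2².
  41: 41 − 1² = 40, 41 − 2² = 37, 41 − 3² = 32, 41 − 4² = 25 = 5² ⇒ 41 = 4² + 5².
  Combine using the Brahmagupta–Fibonacci identity (a² + b²)(c² + d²) = (ac − bd)² + (ad + bc)² = (ac + bd)² + (ad − bc)²:
  5 · 5 = 25: from (1² + 2²)(1² + 2²), take (1·1 − 2·2, 1·2 + 2·1) = (1 − 4, 2 + 2) = (-3, 4); dropping signs (only squares matter) gives (3, 4); check 3² + 4² = 9 + 16 = 25 ✓.
  25 · 41 = 1025: from (3² + 4²)(4² + 5²), take (3·4 − 4·5, 3·5 + 4·4) = (12 − 20, 15 + 16) = (-8, 31); dropping signs (only squares matter) gives (8, 31); check 8² + 31² = 64 + 961 = 1025 ✓.
  Scale by k = 3: (3·8, 3·31) = (24, 93).
Step 4: Order so x ≤ y and verify: 24² + 93² = 576 + 8649 = 9225 = n. ✓

n = 9225 = 24² + 93² (one valid representation with x ≤ y).


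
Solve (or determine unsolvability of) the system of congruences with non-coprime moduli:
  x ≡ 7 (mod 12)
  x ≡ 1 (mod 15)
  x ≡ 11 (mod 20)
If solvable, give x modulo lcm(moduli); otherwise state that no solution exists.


Moduli 12, 15, 20 are not pairwise coprime, so CRT works modulo lcm(m_i) when all pairwise compatibility conditions hold.
Pairwise compatibility: gcd(m_i, m_j) must divide a_i - a_j for every pair.
Merge one congruence at a time:
  Start: x ≡ 7 (mod 12).
  Combine with x ≡ 1 (mod 15): gcd(12, 15) = 3; 1 - 7 = -6, which IS divisible by 3, so compatible.
    Write x = 7 + 12·t and substitute into x ≡ 1 (mod 15): 12·t ≡ 1 − 7 = -6 (mod 15).
    Divide the congruence (and modulus) by g = 3: 4·t ≡ -2 (mod 5).
    Reduce coefficients mod 5: 4·t ≡ 3 (mod 5).
    The inverse of 4 mod 5 is 4 (since 4·4 = 16 = 3·5 + 1), so t ≡ 4·3 = 12 ≡ 2 (mod 5).
    Then x = 7 + 12·2 = 31, valid modulo lcm(12, 15) = 60: x ≡ 31 (mod 60).
  Combine with x ≡ 11 (mod 20): gcd(60, 20) = 20; 11 - 31 = -20, which IS divisible by 20, so compatible.
    Write x = 31 + 60·t and substitute into x ≡ 11 (mod 20): 60·t ≡ 11 − 31 = -20 (mod 20).
    Divide the congruence (and modulus) by g = 20: 3·t ≡ -1 (mod 1).
    Modulo 1 every t works; take t = 0.
    Then x = 31 + 60·0 = 31, valid modulo lcm(60, 20) = 60: x ≡ 31 (mod 60).
Verify: 31 mod 12 = 7, 31 mod 15 = 1, 31 mod 20 = 11.

x ≡ 31 (mod 60).


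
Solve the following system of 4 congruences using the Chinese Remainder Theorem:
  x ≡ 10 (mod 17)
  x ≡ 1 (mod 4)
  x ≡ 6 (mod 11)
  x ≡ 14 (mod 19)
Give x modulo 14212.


Product of moduli M = 17 · 4 · 11 · 19 = 14212.
Merge one congruence at a time:
  Start: x ≡ 10 (mod 17).
  Combine with x ≡ 1 (mod 4); new modulus lcm = 68.
    Write x = 10 + 17·t and substitute into x ≡ 1 (mod 4): 17·t ≡ 1 − 10 = -9 (mod 4).
    Reduce coefficients mod 4: 1·t ≡ 3 (mod 4).
    So t ≡ 3 (mod 4).
    Then x = 10 + 17·3 = 61, valid modulo lcm(17, 4) = 68: x ≡ 61 (mod 68).
  Combine with x ≡ 6 (mod 11); new modulus lcm = 748.
    Write x = 61 + 68·t and substitute into x ≡ 6 (mod 11): 68·t ≡ 6 − 61 = -55 (mod 11).
    Reduce coefficients mod 11: 2·t ≡ 0 (mod 11).
    The inverse of 2 mod 11 is 6 (since 2·6 = 12 = 1·11 + 1), so t ≡ 6·0 = 0 ≡ 0 (mod 11).
    Then x = 61 + 68·0 = 61, valid modulo lcm(68, 11) = 748: x ≡ 61 (mod 748).
  Combine with x ≡ 14 (mod 19); new modulus lcm = 14212.
    Write x = 61 + 748·t and substitute into x ≡ 14 (mod 19): 748·t ≡ 14 − 61 = -47 (mod 19).
    Reduce coefficients mod 19: 7·t ≡ 10 (mod 19).
    The inverse of 7 mod 19 is 11 (since 7·11 = 77 = 4·19 + 1), so t ≡ 11·10 = 110 ≡ 15 (mod 19).
    Then x = 61 + 748·15 = 11281, valid modulo lcm(748, 19) = 14212: x ≡ 11281 (mod 14212).
Verify against each original: 11281 mod 17 = 10, 11281 mod 4 = 1, 11281 mod 11 = 6, 11281 mod 19 = 14.

x ≡ 11281 (mod 14212).


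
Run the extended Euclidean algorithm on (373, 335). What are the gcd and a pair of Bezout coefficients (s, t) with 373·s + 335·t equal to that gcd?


Euclidean algorithm on (373, 335) — divide until remainder is 0:
  373 = 1 · 335 + 38
  335 = 8 · 38 + 31
  38 = 1 · 31 + 7
  31 = 4 · 7 + 3
  7 = 2 · 3 + 1
  3 = 3 · 1 + 0
gcd(373, 335) = 1.
Track Bezout coefficients alongside the remainders: start with r₀ = 373 = a·1 + b·0 (s = 1, t = 0) and r₁ = 335 = a·0 + b·1 (s = 0, t = 1); each new remainder r_{k+1} = r_{k-1} − q_k·r_k inherits s_{k+1} = s_{k-1} − q_k·s_k, t_{k+1} = t_{k-1} − q_k·t_k, so r_k = a·s_k + b·t_k at every step:
  q = 1: r = 38, s = 1 − 1·0 = 1, t = 0 − 1·1 = -1  (check: 373·1 + 335·(-1) = 38)
  q = 8: r = 31, s = 0 − 8·1 = -8, t = 1 − 8·(-1) = 9  (check: 373·(-8) + 335·9 = 31)
  q = 1: r = 7, s = 1 − 1·(-8) = 9, t = -1 − 1·9 = -10  (check: 373·9 + 335·(-10) = 7)
  q = 4: r = 3, s = -8 − 4·9 = -44, t = 9 − 4·(-10) = 49  (check: 373·(-44) + 335·49 = 3)
  q = 2: r = 1, s = 9 − 2·(-44) = 97, t = -10 − 2·49 = -108  (check: 373·97 + 335·(-108) = 1)
The row with r = 1 (the gcd) gives the Bezout coefficients s = 97, t = -108.
Result: 373 · (97) + 335 · (-108) = 1.

gcd(373, 335) = 1; s = 97, t = -108 (check: 373·97 + 335·(-108) = 1).


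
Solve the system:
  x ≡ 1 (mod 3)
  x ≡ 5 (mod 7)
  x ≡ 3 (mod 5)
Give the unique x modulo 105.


Moduli 3, 7, 5 are pairwise coprime; by CRT there is a unique solution modulo M = 3 · 7 · 5 = 105.
Solve pairwise, accumulating the modulus:
  Start with x ≡ 1 (mod 3).
  Combine with x ≡ 5 (mod 7): since gcd(3, 7) = 1, we get a unique residue mod 21.
    Write x = 1 + 3·t and substitute into x ≡ 5 (mod 7): 3·t ≡ 5 − 1 = 4 (mod 7).
    The inverse of 3 mod 7 is 5 (since 3·5 = 15 = 2·7 + 1), so t ≡ 5·4 = 20 ≡ 6 (mod 7).
    Then x = 1 + 3·6 = 19, valid modulo lcm(3, 7) = 21: x ≡ 19 (mod 21).
  Combine with x ≡ 3 (mod 5): since gcd(21, 5) = 1, we get a unique residue mod 105.
    Write x = 19 + 21·t and substitute into x ≡ 3 (mod 5): 21·t ≡ 3 − 19 = -16 (mod 5).
    Reduce coefficients mod 5: 1·t ≡ 4 (mod 5).
    So t ≡ 4 (mod 5).
    Then x = 19 + 21·4 = 103, valid modulo lcm(21, 5) = 105: x ≡ 103 (mod 105).
Verify: 103 mod 3 = 1 ✓, 103 mod 7 = 5 ✓, 103 mod 5 = 3 ✓.

x ≡ 103 (mod 105).
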